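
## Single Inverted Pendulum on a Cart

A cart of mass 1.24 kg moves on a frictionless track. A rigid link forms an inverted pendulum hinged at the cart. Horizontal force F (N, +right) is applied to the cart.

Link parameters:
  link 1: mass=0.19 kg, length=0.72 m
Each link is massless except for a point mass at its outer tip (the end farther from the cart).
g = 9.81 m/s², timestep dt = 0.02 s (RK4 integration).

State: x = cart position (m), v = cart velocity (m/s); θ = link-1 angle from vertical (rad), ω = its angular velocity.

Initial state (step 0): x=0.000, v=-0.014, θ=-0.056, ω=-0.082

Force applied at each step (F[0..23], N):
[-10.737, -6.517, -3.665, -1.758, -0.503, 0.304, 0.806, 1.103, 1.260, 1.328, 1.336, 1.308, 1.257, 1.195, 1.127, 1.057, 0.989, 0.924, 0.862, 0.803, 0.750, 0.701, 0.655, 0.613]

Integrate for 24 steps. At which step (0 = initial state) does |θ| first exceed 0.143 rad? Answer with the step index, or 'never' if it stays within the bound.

Answer: never

Derivation:
apply F[0]=-10.737 → step 1: x=-0.002, v=-0.185, θ=-0.055, ω=0.140
apply F[1]=-6.517 → step 2: x=-0.007, v=-0.289, θ=-0.051, ω=0.269
apply F[2]=-3.665 → step 3: x=-0.013, v=-0.347, θ=-0.045, ω=0.336
apply F[3]=-1.758 → step 4: x=-0.020, v=-0.374, θ=-0.038, ω=0.362
apply F[4]=-0.503 → step 5: x=-0.028, v=-0.381, θ=-0.031, ω=0.363
apply F[5]=+0.304 → step 6: x=-0.035, v=-0.375, θ=-0.024, ω=0.347
apply F[6]=+0.806 → step 7: x=-0.043, v=-0.361, θ=-0.017, ω=0.323
apply F[7]=+1.103 → step 8: x=-0.050, v=-0.343, θ=-0.011, ω=0.294
apply F[8]=+1.260 → step 9: x=-0.056, v=-0.323, θ=-0.006, ω=0.263
apply F[9]=+1.328 → step 10: x=-0.063, v=-0.301, θ=-0.001, ω=0.232
apply F[10]=+1.336 → step 11: x=-0.069, v=-0.280, θ=0.004, ω=0.203
apply F[11]=+1.308 → step 12: x=-0.074, v=-0.259, θ=0.008, ω=0.175
apply F[12]=+1.257 → step 13: x=-0.079, v=-0.239, θ=0.011, ω=0.150
apply F[13]=+1.195 → step 14: x=-0.083, v=-0.220, θ=0.014, ω=0.127
apply F[14]=+1.127 → step 15: x=-0.088, v=-0.202, θ=0.016, ω=0.106
apply F[15]=+1.057 → step 16: x=-0.092, v=-0.185, θ=0.018, ω=0.088
apply F[16]=+0.989 → step 17: x=-0.095, v=-0.170, θ=0.019, ω=0.072
apply F[17]=+0.924 → step 18: x=-0.098, v=-0.156, θ=0.021, ω=0.057
apply F[18]=+0.862 → step 19: x=-0.101, v=-0.143, θ=0.022, ω=0.045
apply F[19]=+0.803 → step 20: x=-0.104, v=-0.130, θ=0.023, ω=0.034
apply F[20]=+0.750 → step 21: x=-0.107, v=-0.119, θ=0.023, ω=0.024
apply F[21]=+0.701 → step 22: x=-0.109, v=-0.108, θ=0.024, ω=0.016
apply F[22]=+0.655 → step 23: x=-0.111, v=-0.098, θ=0.024, ω=0.009
apply F[23]=+0.613 → step 24: x=-0.113, v=-0.089, θ=0.024, ω=0.002
max |θ| = 0.056 ≤ 0.143 over all 25 states.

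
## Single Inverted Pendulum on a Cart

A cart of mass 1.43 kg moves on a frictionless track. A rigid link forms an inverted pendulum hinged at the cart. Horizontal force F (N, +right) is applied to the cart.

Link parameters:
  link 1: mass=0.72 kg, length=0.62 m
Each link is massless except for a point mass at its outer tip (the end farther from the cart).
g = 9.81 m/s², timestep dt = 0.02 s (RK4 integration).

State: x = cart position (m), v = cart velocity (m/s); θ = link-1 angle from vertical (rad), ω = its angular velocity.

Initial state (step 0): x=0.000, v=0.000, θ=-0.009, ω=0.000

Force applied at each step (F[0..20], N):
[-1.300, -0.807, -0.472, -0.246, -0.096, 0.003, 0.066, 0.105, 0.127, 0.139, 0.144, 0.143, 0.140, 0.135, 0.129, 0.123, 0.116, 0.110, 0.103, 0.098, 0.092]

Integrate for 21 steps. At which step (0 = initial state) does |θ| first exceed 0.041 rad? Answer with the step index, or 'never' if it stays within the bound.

Answer: never

Derivation:
apply F[0]=-1.300 → step 1: x=-0.000, v=-0.017, θ=-0.009, ω=0.025
apply F[1]=-0.807 → step 2: x=-0.001, v=-0.028, θ=-0.008, ω=0.039
apply F[2]=-0.472 → step 3: x=-0.001, v=-0.034, θ=-0.007, ω=0.046
apply F[3]=-0.246 → step 4: x=-0.002, v=-0.036, θ=-0.006, ω=0.049
apply F[4]=-0.096 → step 5: x=-0.003, v=-0.037, θ=-0.005, ω=0.048
apply F[5]=+0.003 → step 6: x=-0.003, v=-0.037, θ=-0.004, ω=0.046
apply F[6]=+0.066 → step 7: x=-0.004, v=-0.035, θ=-0.004, ω=0.042
apply F[7]=+0.105 → step 8: x=-0.005, v=-0.034, θ=-0.003, ω=0.038
apply F[8]=+0.127 → step 9: x=-0.005, v=-0.032, θ=-0.002, ω=0.034
apply F[9]=+0.139 → step 10: x=-0.006, v=-0.029, θ=-0.001, ω=0.030
apply F[10]=+0.144 → step 11: x=-0.007, v=-0.027, θ=-0.001, ω=0.027
apply F[11]=+0.143 → step 12: x=-0.007, v=-0.025, θ=-0.000, ω=0.023
apply F[12]=+0.140 → step 13: x=-0.008, v=-0.023, θ=0.000, ω=0.020
apply F[13]=+0.135 → step 14: x=-0.008, v=-0.021, θ=0.001, ω=0.017
apply F[14]=+0.129 → step 15: x=-0.009, v=-0.020, θ=0.001, ω=0.015
apply F[15]=+0.123 → step 16: x=-0.009, v=-0.018, θ=0.001, ω=0.012
apply F[16]=+0.116 → step 17: x=-0.009, v=-0.017, θ=0.001, ω=0.010
apply F[17]=+0.110 → step 18: x=-0.010, v=-0.015, θ=0.002, ω=0.008
apply F[18]=+0.103 → step 19: x=-0.010, v=-0.014, θ=0.002, ω=0.007
apply F[19]=+0.098 → step 20: x=-0.010, v=-0.013, θ=0.002, ω=0.005
apply F[20]=+0.092 → step 21: x=-0.010, v=-0.012, θ=0.002, ω=0.004
max |θ| = 0.009 ≤ 0.041 over all 22 states.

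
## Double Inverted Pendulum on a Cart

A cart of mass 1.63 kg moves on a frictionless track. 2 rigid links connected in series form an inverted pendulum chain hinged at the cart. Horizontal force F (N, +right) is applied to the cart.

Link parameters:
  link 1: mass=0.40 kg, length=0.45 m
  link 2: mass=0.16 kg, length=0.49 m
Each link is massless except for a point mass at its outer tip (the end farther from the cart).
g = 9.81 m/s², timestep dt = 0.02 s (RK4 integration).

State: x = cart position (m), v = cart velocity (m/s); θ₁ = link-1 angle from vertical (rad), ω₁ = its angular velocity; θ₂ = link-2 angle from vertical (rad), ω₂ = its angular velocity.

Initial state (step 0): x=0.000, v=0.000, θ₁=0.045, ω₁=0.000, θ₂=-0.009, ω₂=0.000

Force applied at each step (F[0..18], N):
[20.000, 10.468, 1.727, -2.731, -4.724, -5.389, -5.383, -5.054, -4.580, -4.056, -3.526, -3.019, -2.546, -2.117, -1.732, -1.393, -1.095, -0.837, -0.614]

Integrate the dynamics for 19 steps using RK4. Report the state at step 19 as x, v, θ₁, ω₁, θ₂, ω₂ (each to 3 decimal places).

apply F[0]=+20.000 → step 1: x=0.002, v=0.242, θ₁=0.040, ω₁=-0.510, θ₂=-0.009, ω₂=-0.031
apply F[1]=+10.468 → step 2: x=0.009, v=0.368, θ₁=0.027, ω₁=-0.767, θ₂=-0.010, ω₂=-0.055
apply F[2]=+1.727 → step 3: x=0.016, v=0.388, θ₁=0.012, ω₁=-0.798, θ₂=-0.011, ω₂=-0.072
apply F[3]=-2.731 → step 4: x=0.024, v=0.355, θ₁=-0.004, ω₁=-0.719, θ₂=-0.013, ω₂=-0.081
apply F[4]=-4.724 → step 5: x=0.030, v=0.297, θ₁=-0.017, ω₁=-0.595, θ₂=-0.015, ω₂=-0.082
apply F[5]=-5.389 → step 6: x=0.035, v=0.233, θ₁=-0.027, ω₁=-0.463, θ₂=-0.016, ω₂=-0.079
apply F[6]=-5.383 → step 7: x=0.039, v=0.169, θ₁=-0.035, ω₁=-0.337, θ₂=-0.018, ω₂=-0.070
apply F[7]=-5.054 → step 8: x=0.042, v=0.109, θ₁=-0.041, ω₁=-0.225, θ₂=-0.019, ω₂=-0.059
apply F[8]=-4.580 → step 9: x=0.044, v=0.056, θ₁=-0.044, ω₁=-0.130, θ₂=-0.020, ω₂=-0.046
apply F[9]=-4.056 → step 10: x=0.044, v=0.009, θ₁=-0.046, ω₁=-0.050, θ₂=-0.021, ω₂=-0.032
apply F[10]=-3.526 → step 11: x=0.044, v=-0.031, θ₁=-0.047, ω₁=0.014, θ₂=-0.021, ω₂=-0.018
apply F[11]=-3.019 → step 12: x=0.043, v=-0.065, θ₁=-0.046, ω₁=0.065, θ₂=-0.022, ω₂=-0.004
apply F[12]=-2.546 → step 13: x=0.042, v=-0.093, θ₁=-0.044, ω₁=0.104, θ₂=-0.022, ω₂=0.010
apply F[13]=-2.117 → step 14: x=0.040, v=-0.116, θ₁=-0.042, ω₁=0.132, θ₂=-0.021, ω₂=0.022
apply F[14]=-1.732 → step 15: x=0.037, v=-0.134, θ₁=-0.039, ω₁=0.153, θ₂=-0.021, ω₂=0.033
apply F[15]=-1.393 → step 16: x=0.034, v=-0.149, θ₁=-0.036, ω₁=0.166, θ₂=-0.020, ω₂=0.042
apply F[16]=-1.095 → step 17: x=0.031, v=-0.160, θ₁=-0.032, ω₁=0.173, θ₂=-0.019, ω₂=0.050
apply F[17]=-0.837 → step 18: x=0.028, v=-0.168, θ₁=-0.029, ω₁=0.176, θ₂=-0.018, ω₂=0.057
apply F[18]=-0.614 → step 19: x=0.025, v=-0.174, θ₁=-0.025, ω₁=0.175, θ₂=-0.017, ω₂=0.063

Answer: x=0.025, v=-0.174, θ₁=-0.025, ω₁=0.175, θ₂=-0.017, ω₂=0.063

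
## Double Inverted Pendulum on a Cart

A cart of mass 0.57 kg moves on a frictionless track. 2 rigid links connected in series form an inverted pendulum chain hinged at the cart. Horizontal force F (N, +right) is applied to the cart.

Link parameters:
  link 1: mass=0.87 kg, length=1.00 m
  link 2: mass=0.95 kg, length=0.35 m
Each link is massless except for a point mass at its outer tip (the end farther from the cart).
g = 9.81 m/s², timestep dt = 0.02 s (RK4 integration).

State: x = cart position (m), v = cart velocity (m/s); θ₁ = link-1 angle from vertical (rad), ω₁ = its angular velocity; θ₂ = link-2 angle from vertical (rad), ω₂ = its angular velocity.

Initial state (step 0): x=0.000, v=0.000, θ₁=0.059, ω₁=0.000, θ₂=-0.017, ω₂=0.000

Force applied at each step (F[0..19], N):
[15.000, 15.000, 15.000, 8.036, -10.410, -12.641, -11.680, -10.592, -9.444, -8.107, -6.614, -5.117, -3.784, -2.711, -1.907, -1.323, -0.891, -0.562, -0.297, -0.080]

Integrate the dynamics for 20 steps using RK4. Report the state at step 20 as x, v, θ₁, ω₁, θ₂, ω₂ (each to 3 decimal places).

apply F[0]=+15.000 → step 1: x=0.005, v=0.486, θ₁=0.054, ω₁=-0.456, θ₂=-0.018, ω₂=-0.099
apply F[1]=+15.000 → step 2: x=0.019, v=0.980, θ₁=0.041, ω₁=-0.924, θ₂=-0.021, ω₂=-0.183
apply F[2]=+15.000 → step 3: x=0.044, v=1.488, θ₁=0.017, ω₁=-1.416, θ₂=-0.025, ω₂=-0.241
apply F[3]=+8.036 → step 4: x=0.077, v=1.769, θ₁=-0.014, ω₁=-1.692, θ₂=-0.030, ω₂=-0.268
apply F[4]=-10.410 → step 5: x=0.109, v=1.419, θ₁=-0.044, ω₁=-1.347, θ₂=-0.036, ω₂=-0.271
apply F[5]=-12.641 → step 6: x=0.133, v=1.010, θ₁=-0.067, ω₁=-0.953, θ₂=-0.041, ω₂=-0.250
apply F[6]=-11.680 → step 7: x=0.149, v=0.651, θ₁=-0.083, ω₁=-0.617, θ₂=-0.046, ω₂=-0.210
apply F[7]=-10.592 → step 8: x=0.159, v=0.340, θ₁=-0.092, ω₁=-0.335, θ₂=-0.049, ω₂=-0.158
apply F[8]=-9.444 → step 9: x=0.163, v=0.075, θ₁=-0.097, ω₁=-0.100, θ₂=-0.052, ω₂=-0.100
apply F[9]=-8.107 → step 10: x=0.163, v=-0.143, θ₁=-0.097, ω₁=0.088, θ₂=-0.053, ω₂=-0.043
apply F[10]=-6.614 → step 11: x=0.158, v=-0.311, θ₁=-0.093, ω₁=0.227, θ₂=-0.054, ω₂=0.009
apply F[11]=-5.117 → step 12: x=0.151, v=-0.431, θ₁=-0.088, ω₁=0.320, θ₂=-0.053, ω₂=0.055
apply F[12]=-3.784 → step 13: x=0.141, v=-0.510, θ₁=-0.081, ω₁=0.375, θ₂=-0.051, ω₂=0.094
apply F[13]=-2.711 → step 14: x=0.131, v=-0.557, θ₁=-0.073, ω₁=0.401, θ₂=-0.049, ω₂=0.125
apply F[14]=-1.907 → step 15: x=0.119, v=-0.581, θ₁=-0.065, ω₁=0.407, θ₂=-0.046, ω₂=0.150
apply F[15]=-1.323 → step 16: x=0.108, v=-0.590, θ₁=-0.057, ω₁=0.400, θ₂=-0.043, ω₂=0.169
apply F[16]=-0.891 → step 17: x=0.096, v=-0.588, θ₁=-0.049, ω₁=0.386, θ₂=-0.040, ω₂=0.182
apply F[17]=-0.562 → step 18: x=0.084, v=-0.580, θ₁=-0.042, ω₁=0.367, θ₂=-0.036, ω₂=0.191
apply F[18]=-0.297 → step 19: x=0.073, v=-0.567, θ₁=-0.035, ω₁=0.346, θ₂=-0.032, ω₂=0.196
apply F[19]=-0.080 → step 20: x=0.062, v=-0.550, θ₁=-0.028, ω₁=0.323, θ₂=-0.028, ω₂=0.197

Answer: x=0.062, v=-0.550, θ₁=-0.028, ω₁=0.323, θ₂=-0.028, ω₂=0.197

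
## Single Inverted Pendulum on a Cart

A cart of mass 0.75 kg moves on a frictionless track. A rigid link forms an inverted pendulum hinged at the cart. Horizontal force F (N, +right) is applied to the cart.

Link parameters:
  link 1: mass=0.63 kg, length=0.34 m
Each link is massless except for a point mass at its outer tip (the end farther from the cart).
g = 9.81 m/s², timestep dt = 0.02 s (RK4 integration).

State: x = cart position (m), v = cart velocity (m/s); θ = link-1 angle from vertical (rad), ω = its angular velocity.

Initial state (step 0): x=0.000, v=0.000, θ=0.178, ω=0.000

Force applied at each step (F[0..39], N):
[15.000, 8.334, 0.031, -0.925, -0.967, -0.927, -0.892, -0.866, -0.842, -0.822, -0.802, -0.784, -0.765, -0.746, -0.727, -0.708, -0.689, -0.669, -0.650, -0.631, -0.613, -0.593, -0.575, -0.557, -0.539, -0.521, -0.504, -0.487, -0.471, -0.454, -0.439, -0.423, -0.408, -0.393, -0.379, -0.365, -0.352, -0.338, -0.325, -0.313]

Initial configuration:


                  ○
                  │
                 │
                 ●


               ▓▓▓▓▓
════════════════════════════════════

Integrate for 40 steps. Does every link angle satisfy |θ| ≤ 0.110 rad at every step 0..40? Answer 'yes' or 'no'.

apply F[0]=+15.000 → step 1: x=0.004, v=0.363, θ=0.169, ω=-0.951
apply F[1]=+8.334 → step 2: x=0.013, v=0.557, θ=0.145, ω=-1.423
apply F[2]=+0.031 → step 3: x=0.024, v=0.538, θ=0.118, ω=-1.293
apply F[3]=-0.925 → step 4: x=0.034, v=0.497, θ=0.094, ω=-1.113
apply F[4]=-0.967 → step 5: x=0.044, v=0.459, θ=0.073, ω=-0.952
apply F[5]=-0.927 → step 6: x=0.052, v=0.424, θ=0.055, ω=-0.813
apply F[6]=-0.892 → step 7: x=0.061, v=0.392, θ=0.040, ω=-0.693
apply F[7]=-0.866 → step 8: x=0.068, v=0.364, θ=0.028, ω=-0.590
apply F[8]=-0.842 → step 9: x=0.075, v=0.338, θ=0.017, ω=-0.500
apply F[9]=-0.822 → step 10: x=0.082, v=0.314, θ=0.008, ω=-0.423
apply F[10]=-0.802 → step 11: x=0.088, v=0.292, θ=-0.000, ω=-0.357
apply F[11]=-0.784 → step 12: x=0.093, v=0.272, θ=-0.007, ω=-0.299
apply F[12]=-0.765 → step 13: x=0.099, v=0.253, θ=-0.012, ω=-0.249
apply F[13]=-0.746 → step 14: x=0.104, v=0.235, θ=-0.017, ω=-0.206
apply F[14]=-0.727 → step 15: x=0.108, v=0.219, θ=-0.021, ω=-0.169
apply F[15]=-0.708 → step 16: x=0.112, v=0.204, θ=-0.024, ω=-0.137
apply F[16]=-0.689 → step 17: x=0.116, v=0.190, θ=-0.026, ω=-0.110
apply F[17]=-0.669 → step 18: x=0.120, v=0.176, θ=-0.028, ω=-0.086
apply F[18]=-0.650 → step 19: x=0.123, v=0.164, θ=-0.030, ω=-0.066
apply F[19]=-0.631 → step 20: x=0.126, v=0.152, θ=-0.031, ω=-0.048
apply F[20]=-0.613 → step 21: x=0.129, v=0.141, θ=-0.032, ω=-0.033
apply F[21]=-0.593 → step 22: x=0.132, v=0.130, θ=-0.032, ω=-0.021
apply F[22]=-0.575 → step 23: x=0.135, v=0.120, θ=-0.032, ω=-0.010
apply F[23]=-0.557 → step 24: x=0.137, v=0.110, θ=-0.032, ω=-0.001
apply F[24]=-0.539 → step 25: x=0.139, v=0.101, θ=-0.032, ω=0.007
apply F[25]=-0.521 → step 26: x=0.141, v=0.093, θ=-0.032, ω=0.014
apply F[26]=-0.504 → step 27: x=0.143, v=0.085, θ=-0.032, ω=0.019
apply F[27]=-0.487 → step 28: x=0.144, v=0.077, θ=-0.031, ω=0.024
apply F[28]=-0.471 → step 29: x=0.146, v=0.070, θ=-0.031, ω=0.028
apply F[29]=-0.454 → step 30: x=0.147, v=0.062, θ=-0.030, ω=0.031
apply F[30]=-0.439 → step 31: x=0.148, v=0.056, θ=-0.030, ω=0.033
apply F[31]=-0.423 → step 32: x=0.149, v=0.049, θ=-0.029, ω=0.035
apply F[32]=-0.408 → step 33: x=0.150, v=0.043, θ=-0.028, ω=0.037
apply F[33]=-0.393 → step 34: x=0.151, v=0.037, θ=-0.028, ω=0.038
apply F[34]=-0.379 → step 35: x=0.152, v=0.032, θ=-0.027, ω=0.039
apply F[35]=-0.365 → step 36: x=0.152, v=0.026, θ=-0.026, ω=0.039
apply F[36]=-0.352 → step 37: x=0.153, v=0.021, θ=-0.025, ω=0.040
apply F[37]=-0.338 → step 38: x=0.153, v=0.016, θ=-0.024, ω=0.040
apply F[38]=-0.325 → step 39: x=0.153, v=0.011, θ=-0.024, ω=0.040
apply F[39]=-0.313 → step 40: x=0.154, v=0.007, θ=-0.023, ω=0.040
Max |angle| over trajectory = 0.178 rad; bound = 0.110 → exceeded.

Answer: no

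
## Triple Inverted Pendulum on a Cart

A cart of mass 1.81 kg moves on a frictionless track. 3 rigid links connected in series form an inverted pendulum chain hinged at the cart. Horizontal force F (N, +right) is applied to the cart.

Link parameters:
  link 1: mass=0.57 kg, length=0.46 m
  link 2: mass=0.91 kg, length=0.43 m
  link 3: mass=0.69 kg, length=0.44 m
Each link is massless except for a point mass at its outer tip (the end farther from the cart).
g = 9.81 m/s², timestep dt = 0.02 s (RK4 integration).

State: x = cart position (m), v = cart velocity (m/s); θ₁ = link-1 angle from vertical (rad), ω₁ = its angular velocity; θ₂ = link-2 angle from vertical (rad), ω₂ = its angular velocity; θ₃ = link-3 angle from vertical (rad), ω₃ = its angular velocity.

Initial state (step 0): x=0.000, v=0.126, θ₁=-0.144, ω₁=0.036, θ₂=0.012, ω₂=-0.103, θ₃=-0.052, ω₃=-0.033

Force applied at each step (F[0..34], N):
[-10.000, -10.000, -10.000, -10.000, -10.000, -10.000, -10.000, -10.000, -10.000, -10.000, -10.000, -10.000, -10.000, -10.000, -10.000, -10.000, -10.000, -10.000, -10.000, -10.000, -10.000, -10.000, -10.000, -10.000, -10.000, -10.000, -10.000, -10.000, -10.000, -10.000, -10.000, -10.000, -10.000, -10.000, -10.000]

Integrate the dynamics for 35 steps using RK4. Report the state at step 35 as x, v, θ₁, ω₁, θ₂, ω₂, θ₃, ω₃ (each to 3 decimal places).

Answer: x=-0.897, v=-1.393, θ₁=2.058, ω₁=13.267, θ₂=2.805, ω₂=-6.277, θ₃=0.637, ω₃=4.606

Derivation:
apply F[0]=-10.000 → step 1: x=0.002, v=0.048, θ₁=-0.144, ω₁=-0.038, θ₂=0.013, ω₂=0.182, θ₃=-0.053, ω₃=-0.082
apply F[1]=-10.000 → step 2: x=0.002, v=-0.029, θ₁=-0.146, ω₁=-0.115, θ₂=0.019, ω₂=0.474, θ₃=-0.055, ω₃=-0.134
apply F[2]=-10.000 → step 3: x=0.001, v=-0.107, θ₁=-0.149, ω₁=-0.201, θ₂=0.032, ω₂=0.783, θ₃=-0.059, ω₃=-0.194
apply F[3]=-10.000 → step 4: x=-0.002, v=-0.185, θ₁=-0.154, ω₁=-0.300, θ₂=0.051, ω₂=1.117, θ₃=-0.063, ω₃=-0.264
apply F[4]=-10.000 → step 5: x=-0.007, v=-0.264, θ₁=-0.161, ω₁=-0.412, θ₂=0.077, ω₂=1.482, θ₃=-0.069, ω₃=-0.347
apply F[5]=-10.000 → step 6: x=-0.013, v=-0.343, θ₁=-0.170, ω₁=-0.535, θ₂=0.110, ω₂=1.875, θ₃=-0.077, ω₃=-0.441
apply F[6]=-10.000 → step 7: x=-0.021, v=-0.425, θ₁=-0.182, ω₁=-0.658, θ₂=0.152, ω₂=2.289, θ₃=-0.087, ω₃=-0.543
apply F[7]=-10.000 → step 8: x=-0.030, v=-0.508, θ₁=-0.196, ω₁=-0.768, θ₂=0.202, ω₂=2.708, θ₃=-0.099, ω₃=-0.644
apply F[8]=-10.000 → step 9: x=-0.041, v=-0.594, θ₁=-0.213, ω₁=-0.849, θ₂=0.260, ω₂=3.117, θ₃=-0.113, ω₃=-0.735
apply F[9]=-10.000 → step 10: x=-0.054, v=-0.683, θ₁=-0.230, ω₁=-0.890, θ₂=0.326, ω₂=3.503, θ₃=-0.128, ω₃=-0.807
apply F[10]=-10.000 → step 11: x=-0.068, v=-0.774, θ₁=-0.248, ω₁=-0.881, θ₂=0.400, ω₂=3.860, θ₃=-0.145, ω₃=-0.853
apply F[11]=-10.000 → step 12: x=-0.085, v=-0.867, θ₁=-0.265, ω₁=-0.821, θ₂=0.481, ω₂=4.193, θ₃=-0.162, ω₃=-0.868
apply F[12]=-10.000 → step 13: x=-0.103, v=-0.961, θ₁=-0.280, ω₁=-0.709, θ₂=0.568, ω₂=4.508, θ₃=-0.179, ω₃=-0.851
apply F[13]=-10.000 → step 14: x=-0.123, v=-1.055, θ₁=-0.293, ω₁=-0.545, θ₂=0.661, ω₂=4.814, θ₃=-0.196, ω₃=-0.798
apply F[14]=-10.000 → step 15: x=-0.145, v=-1.150, θ₁=-0.302, ω₁=-0.326, θ₂=0.760, ω₂=5.122, θ₃=-0.211, ω₃=-0.707
apply F[15]=-10.000 → step 16: x=-0.169, v=-1.245, θ₁=-0.306, ω₁=-0.047, θ₂=0.866, ω₂=5.441, θ₃=-0.224, ω₃=-0.576
apply F[16]=-10.000 → step 17: x=-0.195, v=-1.339, θ₁=-0.303, ω₁=0.297, θ₂=0.978, ω₂=5.779, θ₃=-0.234, ω₃=-0.400
apply F[17]=-10.000 → step 18: x=-0.223, v=-1.433, θ₁=-0.293, ω₁=0.716, θ₂=1.097, ω₂=6.144, θ₃=-0.239, ω₃=-0.175
apply F[18]=-10.000 → step 19: x=-0.252, v=-1.528, θ₁=-0.274, ω₁=1.224, θ₂=1.224, ω₂=6.542, θ₃=-0.240, ω₃=0.105
apply F[19]=-10.000 → step 20: x=-0.284, v=-1.623, θ₁=-0.244, ω₁=1.834, θ₂=1.359, ω₂=6.972, θ₃=-0.235, ω₃=0.445
apply F[20]=-10.000 → step 21: x=-0.317, v=-1.720, θ₁=-0.200, ω₁=2.561, θ₂=1.503, ω₂=7.430, θ₃=-0.222, ω₃=0.847
apply F[21]=-10.000 → step 22: x=-0.353, v=-1.821, θ₁=-0.140, ω₁=3.416, θ₂=1.656, ω₂=7.895, θ₃=-0.201, ω₃=1.310
apply F[22]=-10.000 → step 23: x=-0.390, v=-1.926, θ₁=-0.062, ω₁=4.398, θ₂=1.819, ω₂=8.327, θ₃=-0.169, ω₃=1.819
apply F[23]=-10.000 → step 24: x=-0.430, v=-2.035, θ₁=0.036, ω₁=5.480, θ₂=1.989, ω₂=8.651, θ₃=-0.128, ω₃=2.343
apply F[24]=-10.000 → step 25: x=-0.471, v=-2.146, θ₁=0.157, ω₁=6.597, θ₂=2.163, ω₂=8.759, θ₃=-0.076, ω₃=2.834
apply F[25]=-10.000 → step 26: x=-0.515, v=-2.246, θ₁=0.300, ω₁=7.637, θ₂=2.337, ω₂=8.531, θ₃=-0.015, ω₃=3.233
apply F[26]=-10.000 → step 27: x=-0.561, v=-2.319, θ₁=0.461, ω₁=8.475, θ₂=2.502, ω₂=7.886, θ₃=0.053, ω₃=3.498
apply F[27]=-10.000 → step 28: x=-0.608, v=-2.348, θ₁=0.637, ω₁=9.039, θ₂=2.650, ω₂=6.837, θ₃=0.124, ω₃=3.627
apply F[28]=-10.000 → step 29: x=-0.655, v=-2.331, θ₁=0.821, ω₁=9.353, θ₂=2.773, ω₂=5.481, θ₃=0.197, ω₃=3.650
apply F[29]=-10.000 → step 30: x=-0.701, v=-2.274, θ₁=1.010, ω₁=9.514, θ₂=2.867, ω₂=3.933, θ₃=0.270, ω₃=3.613
apply F[30]=-10.000 → step 31: x=-0.746, v=-2.188, θ₁=1.201, ω₁=9.647, θ₂=2.930, ω₂=2.273, θ₃=0.341, ω₃=3.555
apply F[31]=-10.000 → step 32: x=-0.788, v=-2.080, θ₁=1.396, ω₁=9.880, θ₂=2.958, ω₂=0.526, θ₃=0.412, ω₃=3.515
apply F[32]=-10.000 → step 33: x=-0.829, v=-1.942, θ₁=1.598, ω₁=10.365, θ₂=2.950, ω₂=-1.355, θ₃=0.482, ω₃=3.548
apply F[33]=-10.000 → step 34: x=-0.866, v=-1.744, θ₁=1.814, ω₁=11.335, θ₂=2.902, ω₂=-3.513, θ₃=0.555, ω₃=3.780
apply F[34]=-10.000 → step 35: x=-0.897, v=-1.393, θ₁=2.058, ω₁=13.267, θ₂=2.805, ω₂=-6.277, θ₃=0.637, ω₃=4.606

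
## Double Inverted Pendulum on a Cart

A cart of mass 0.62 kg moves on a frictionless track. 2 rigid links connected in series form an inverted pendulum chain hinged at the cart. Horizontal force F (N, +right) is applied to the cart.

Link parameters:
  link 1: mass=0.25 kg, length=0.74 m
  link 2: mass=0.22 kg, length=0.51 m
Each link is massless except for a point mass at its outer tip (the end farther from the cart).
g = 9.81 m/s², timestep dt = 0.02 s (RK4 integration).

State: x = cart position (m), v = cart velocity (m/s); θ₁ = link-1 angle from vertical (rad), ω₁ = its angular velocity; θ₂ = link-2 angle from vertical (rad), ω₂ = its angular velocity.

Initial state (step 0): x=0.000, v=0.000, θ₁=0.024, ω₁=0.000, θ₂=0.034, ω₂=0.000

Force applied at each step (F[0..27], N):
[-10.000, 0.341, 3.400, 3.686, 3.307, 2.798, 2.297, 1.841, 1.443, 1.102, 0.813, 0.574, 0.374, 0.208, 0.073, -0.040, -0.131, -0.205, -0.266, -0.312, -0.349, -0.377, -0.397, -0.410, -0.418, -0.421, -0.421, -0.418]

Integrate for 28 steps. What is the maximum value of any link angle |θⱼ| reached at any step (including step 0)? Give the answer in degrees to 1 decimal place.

Answer: 3.0°

Derivation:
apply F[0]=-10.000 → step 1: x=-0.003, v=-0.326, θ₁=0.028, ω₁=0.446, θ₂=0.034, ω₂=0.006
apply F[1]=+0.341 → step 2: x=-0.010, v=-0.320, θ₁=0.037, ω₁=0.446, θ₂=0.034, ω₂=0.007
apply F[2]=+3.400 → step 3: x=-0.015, v=-0.217, θ₁=0.045, ω₁=0.319, θ₂=0.034, ω₂=0.002
apply F[3]=+3.686 → step 4: x=-0.018, v=-0.105, θ₁=0.050, ω₁=0.184, θ₂=0.034, ω₂=-0.008
apply F[4]=+3.307 → step 5: x=-0.019, v=-0.006, θ₁=0.053, ω₁=0.068, θ₂=0.034, ω₂=-0.021
apply F[5]=+2.798 → step 6: x=-0.019, v=0.076, θ₁=0.053, ω₁=-0.024, θ₂=0.033, ω₂=-0.035
apply F[6]=+2.297 → step 7: x=-0.017, v=0.142, θ₁=0.052, ω₁=-0.095, θ₂=0.033, ω₂=-0.050
apply F[7]=+1.841 → step 8: x=-0.013, v=0.194, θ₁=0.049, ω₁=-0.147, θ₂=0.031, ω₂=-0.063
apply F[8]=+1.443 → step 9: x=-0.009, v=0.234, θ₁=0.046, ω₁=-0.184, θ₂=0.030, ω₂=-0.076
apply F[9]=+1.102 → step 10: x=-0.004, v=0.263, θ₁=0.042, ω₁=-0.208, θ₂=0.028, ω₂=-0.087
apply F[10]=+0.813 → step 11: x=0.002, v=0.283, θ₁=0.038, ω₁=-0.222, θ₂=0.027, ω₂=-0.096
apply F[11]=+0.574 → step 12: x=0.007, v=0.296, θ₁=0.033, ω₁=-0.228, θ₂=0.025, ω₂=-0.103
apply F[12]=+0.374 → step 13: x=0.013, v=0.304, θ₁=0.029, ω₁=-0.228, θ₂=0.022, ω₂=-0.108
apply F[13]=+0.208 → step 14: x=0.019, v=0.306, θ₁=0.024, ω₁=-0.223, θ₂=0.020, ω₂=-0.112
apply F[14]=+0.073 → step 15: x=0.026, v=0.305, θ₁=0.020, ω₁=-0.215, θ₂=0.018, ω₂=-0.114
apply F[15]=-0.040 → step 16: x=0.032, v=0.301, θ₁=0.016, ω₁=-0.205, θ₂=0.016, ω₂=-0.115
apply F[16]=-0.131 → step 17: x=0.038, v=0.295, θ₁=0.012, ω₁=-0.193, θ₂=0.013, ω₂=-0.114
apply F[17]=-0.205 → step 18: x=0.043, v=0.287, θ₁=0.008, ω₁=-0.180, θ₂=0.011, ω₂=-0.112
apply F[18]=-0.266 → step 19: x=0.049, v=0.278, θ₁=0.005, ω₁=-0.167, θ₂=0.009, ω₂=-0.110
apply F[19]=-0.312 → step 20: x=0.054, v=0.267, θ₁=0.001, ω₁=-0.153, θ₂=0.007, ω₂=-0.106
apply F[20]=-0.349 → step 21: x=0.060, v=0.256, θ₁=-0.002, ω₁=-0.139, θ₂=0.005, ω₂=-0.102
apply F[21]=-0.377 → step 22: x=0.065, v=0.244, θ₁=-0.004, ω₁=-0.126, θ₂=0.003, ω₂=-0.097
apply F[22]=-0.397 → step 23: x=0.069, v=0.232, θ₁=-0.007, ω₁=-0.113, θ₂=0.001, ω₂=-0.092
apply F[23]=-0.410 → step 24: x=0.074, v=0.220, θ₁=-0.009, ω₁=-0.100, θ₂=-0.001, ω₂=-0.087
apply F[24]=-0.418 → step 25: x=0.078, v=0.208, θ₁=-0.011, ω₁=-0.088, θ₂=-0.003, ω₂=-0.081
apply F[25]=-0.421 → step 26: x=0.082, v=0.196, θ₁=-0.012, ω₁=-0.077, θ₂=-0.004, ω₂=-0.075
apply F[26]=-0.421 → step 27: x=0.086, v=0.185, θ₁=-0.014, ω₁=-0.067, θ₂=-0.006, ω₂=-0.069
apply F[27]=-0.418 → step 28: x=0.090, v=0.173, θ₁=-0.015, ω₁=-0.057, θ₂=-0.007, ω₂=-0.063
Max |angle| over trajectory = 0.053 rad = 3.0°.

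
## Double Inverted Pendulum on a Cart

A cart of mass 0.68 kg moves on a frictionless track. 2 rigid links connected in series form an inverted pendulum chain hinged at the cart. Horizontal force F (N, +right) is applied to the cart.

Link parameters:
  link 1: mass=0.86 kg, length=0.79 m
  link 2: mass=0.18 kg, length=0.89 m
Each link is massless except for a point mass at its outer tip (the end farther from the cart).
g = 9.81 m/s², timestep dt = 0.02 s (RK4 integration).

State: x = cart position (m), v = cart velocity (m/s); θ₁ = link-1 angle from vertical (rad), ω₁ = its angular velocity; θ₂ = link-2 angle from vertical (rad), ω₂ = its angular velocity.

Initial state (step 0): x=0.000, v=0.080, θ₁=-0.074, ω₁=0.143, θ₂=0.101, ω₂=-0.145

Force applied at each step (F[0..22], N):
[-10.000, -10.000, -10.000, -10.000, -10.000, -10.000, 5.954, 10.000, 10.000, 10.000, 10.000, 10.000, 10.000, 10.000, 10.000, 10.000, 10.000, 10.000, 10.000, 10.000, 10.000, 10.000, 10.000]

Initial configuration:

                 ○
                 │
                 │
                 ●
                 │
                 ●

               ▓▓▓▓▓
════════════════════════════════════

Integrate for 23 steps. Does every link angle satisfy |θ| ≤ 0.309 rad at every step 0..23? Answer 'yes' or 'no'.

Answer: yes

Derivation:
apply F[0]=-10.000 → step 1: x=-0.001, v=-0.191, θ₁=-0.068, ω₁=0.458, θ₂=0.099, ω₂=-0.096
apply F[1]=-10.000 → step 2: x=-0.008, v=-0.465, θ₁=-0.056, ω₁=0.781, θ₂=0.097, ω₂=-0.051
apply F[2]=-10.000 → step 3: x=-0.020, v=-0.746, θ₁=-0.037, ω₁=1.116, θ₂=0.096, ω₂=-0.014
apply F[3]=-10.000 → step 4: x=-0.038, v=-1.033, θ₁=-0.011, ω₁=1.468, θ₂=0.097, ω₂=0.015
apply F[4]=-10.000 → step 5: x=-0.061, v=-1.328, θ₁=0.022, ω₁=1.839, θ₂=0.097, ω₂=0.034
apply F[5]=-10.000 → step 6: x=-0.091, v=-1.630, θ₁=0.063, ω₁=2.229, θ₂=0.098, ω₂=0.043
apply F[6]=+5.954 → step 7: x=-0.122, v=-1.472, θ₁=0.106, ω₁=2.051, θ₂=0.099, ω₂=0.046
apply F[7]=+10.000 → step 8: x=-0.149, v=-1.211, θ₁=0.144, ω₁=1.755, θ₂=0.100, ω₂=0.040
apply F[8]=+10.000 → step 9: x=-0.170, v=-0.963, θ₁=0.176, ω₁=1.489, θ₂=0.100, ω₂=0.024
apply F[9]=+10.000 → step 10: x=-0.187, v=-0.729, θ₁=0.203, ω₁=1.249, θ₂=0.101, ω₂=-0.001
apply F[10]=+10.000 → step 11: x=-0.199, v=-0.506, θ₁=0.226, ω₁=1.033, θ₂=0.100, ω₂=-0.035
apply F[11]=+10.000 → step 12: x=-0.207, v=-0.293, θ₁=0.245, ω₁=0.836, θ₂=0.099, ω₂=-0.077
apply F[12]=+10.000 → step 13: x=-0.211, v=-0.087, θ₁=0.260, ω₁=0.656, θ₂=0.097, ω₂=-0.125
apply F[13]=+10.000 → step 14: x=-0.211, v=0.113, θ₁=0.271, ω₁=0.487, θ₂=0.094, ω₂=-0.179
apply F[14]=+10.000 → step 15: x=-0.207, v=0.308, θ₁=0.279, ω₁=0.328, θ₂=0.090, ω₂=-0.238
apply F[15]=+10.000 → step 16: x=-0.199, v=0.500, θ₁=0.284, ω₁=0.175, θ₂=0.084, ω₂=-0.301
apply F[16]=+10.000 → step 17: x=-0.187, v=0.691, θ₁=0.286, ω₁=0.026, θ₂=0.078, ω₂=-0.367
apply F[17]=+10.000 → step 18: x=-0.171, v=0.882, θ₁=0.285, ω₁=-0.123, θ₂=0.070, ω₂=-0.435
apply F[18]=+10.000 → step 19: x=-0.151, v=1.074, θ₁=0.281, ω₁=-0.274, θ₂=0.060, ω₂=-0.506
apply F[19]=+10.000 → step 20: x=-0.128, v=1.269, θ₁=0.274, ω₁=-0.429, θ₂=0.050, ω₂=-0.577
apply F[20]=+10.000 → step 21: x=-0.101, v=1.468, θ₁=0.264, ω₁=-0.593, θ₂=0.037, ω₂=-0.648
apply F[21]=+10.000 → step 22: x=-0.069, v=1.672, θ₁=0.251, ω₁=-0.766, θ₂=0.024, ω₂=-0.719
apply F[22]=+10.000 → step 23: x=-0.034, v=1.883, θ₁=0.233, ω₁=-0.954, θ₂=0.009, ω₂=-0.787
Max |angle| over trajectory = 0.286 rad; bound = 0.309 → within bound.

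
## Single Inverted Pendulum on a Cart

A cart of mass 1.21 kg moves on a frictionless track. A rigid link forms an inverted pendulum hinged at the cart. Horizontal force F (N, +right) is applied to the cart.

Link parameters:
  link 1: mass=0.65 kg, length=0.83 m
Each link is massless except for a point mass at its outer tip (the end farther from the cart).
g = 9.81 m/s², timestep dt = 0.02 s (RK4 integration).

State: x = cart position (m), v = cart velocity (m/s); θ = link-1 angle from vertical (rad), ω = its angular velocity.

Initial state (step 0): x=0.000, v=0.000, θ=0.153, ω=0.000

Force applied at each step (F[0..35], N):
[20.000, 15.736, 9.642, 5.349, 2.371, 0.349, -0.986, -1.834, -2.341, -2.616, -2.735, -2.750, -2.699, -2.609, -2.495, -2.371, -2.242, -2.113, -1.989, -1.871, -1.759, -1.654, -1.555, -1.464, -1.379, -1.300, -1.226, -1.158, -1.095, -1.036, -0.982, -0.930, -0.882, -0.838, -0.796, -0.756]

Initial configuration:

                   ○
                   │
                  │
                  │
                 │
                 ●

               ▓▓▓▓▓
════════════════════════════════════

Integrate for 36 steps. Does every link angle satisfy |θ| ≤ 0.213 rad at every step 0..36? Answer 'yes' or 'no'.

Answer: yes

Derivation:
apply F[0]=+20.000 → step 1: x=0.003, v=0.311, θ=0.150, ω=-0.335
apply F[1]=+15.736 → step 2: x=0.012, v=0.554, θ=0.140, ω=-0.590
apply F[2]=+9.642 → step 3: x=0.024, v=0.698, θ=0.127, ω=-0.731
apply F[3]=+5.349 → step 4: x=0.039, v=0.774, θ=0.112, ω=-0.793
apply F[4]=+2.371 → step 5: x=0.055, v=0.803, θ=0.096, ω=-0.803
apply F[5]=+0.349 → step 6: x=0.071, v=0.800, θ=0.080, ω=-0.779
apply F[6]=-0.986 → step 7: x=0.087, v=0.776, θ=0.065, ω=-0.733
apply F[7]=-1.834 → step 8: x=0.102, v=0.740, θ=0.051, ω=-0.676
apply F[8]=-2.341 → step 9: x=0.116, v=0.697, θ=0.038, ω=-0.614
apply F[9]=-2.616 → step 10: x=0.130, v=0.651, θ=0.027, ω=-0.550
apply F[10]=-2.735 → step 11: x=0.142, v=0.603, θ=0.016, ω=-0.488
apply F[11]=-2.750 → step 12: x=0.154, v=0.557, θ=0.007, ω=-0.429
apply F[12]=-2.699 → step 13: x=0.164, v=0.512, θ=-0.001, ω=-0.374
apply F[13]=-2.609 → step 14: x=0.174, v=0.469, θ=-0.008, ω=-0.324
apply F[14]=-2.495 → step 15: x=0.183, v=0.429, θ=-0.014, ω=-0.278
apply F[15]=-2.371 → step 16: x=0.191, v=0.391, θ=-0.019, ω=-0.237
apply F[16]=-2.242 → step 17: x=0.199, v=0.357, θ=-0.024, ω=-0.200
apply F[17]=-2.113 → step 18: x=0.206, v=0.324, θ=-0.027, ω=-0.168
apply F[18]=-1.989 → step 19: x=0.212, v=0.295, θ=-0.030, ω=-0.138
apply F[19]=-1.871 → step 20: x=0.217, v=0.267, θ=-0.033, ω=-0.113
apply F[20]=-1.759 → step 21: x=0.223, v=0.242, θ=-0.035, ω=-0.090
apply F[21]=-1.654 → step 22: x=0.227, v=0.218, θ=-0.036, ω=-0.070
apply F[22]=-1.555 → step 23: x=0.231, v=0.196, θ=-0.038, ω=-0.053
apply F[23]=-1.464 → step 24: x=0.235, v=0.176, θ=-0.039, ω=-0.037
apply F[24]=-1.379 → step 25: x=0.238, v=0.157, θ=-0.039, ω=-0.024
apply F[25]=-1.300 → step 26: x=0.241, v=0.140, θ=-0.040, ω=-0.012
apply F[26]=-1.226 → step 27: x=0.244, v=0.124, θ=-0.040, ω=-0.002
apply F[27]=-1.158 → step 28: x=0.246, v=0.109, θ=-0.040, ω=0.006
apply F[28]=-1.095 → step 29: x=0.248, v=0.095, θ=-0.039, ω=0.014
apply F[29]=-1.036 → step 30: x=0.250, v=0.082, θ=-0.039, ω=0.020
apply F[30]=-0.982 → step 31: x=0.252, v=0.070, θ=-0.039, ω=0.025
apply F[31]=-0.930 → step 32: x=0.253, v=0.059, θ=-0.038, ω=0.030
apply F[32]=-0.882 → step 33: x=0.254, v=0.048, θ=-0.037, ω=0.034
apply F[33]=-0.838 → step 34: x=0.255, v=0.038, θ=-0.037, ω=0.037
apply F[34]=-0.796 → step 35: x=0.255, v=0.029, θ=-0.036, ω=0.040
apply F[35]=-0.756 → step 36: x=0.256, v=0.020, θ=-0.035, ω=0.042
Max |angle| over trajectory = 0.153 rad; bound = 0.213 → within bound.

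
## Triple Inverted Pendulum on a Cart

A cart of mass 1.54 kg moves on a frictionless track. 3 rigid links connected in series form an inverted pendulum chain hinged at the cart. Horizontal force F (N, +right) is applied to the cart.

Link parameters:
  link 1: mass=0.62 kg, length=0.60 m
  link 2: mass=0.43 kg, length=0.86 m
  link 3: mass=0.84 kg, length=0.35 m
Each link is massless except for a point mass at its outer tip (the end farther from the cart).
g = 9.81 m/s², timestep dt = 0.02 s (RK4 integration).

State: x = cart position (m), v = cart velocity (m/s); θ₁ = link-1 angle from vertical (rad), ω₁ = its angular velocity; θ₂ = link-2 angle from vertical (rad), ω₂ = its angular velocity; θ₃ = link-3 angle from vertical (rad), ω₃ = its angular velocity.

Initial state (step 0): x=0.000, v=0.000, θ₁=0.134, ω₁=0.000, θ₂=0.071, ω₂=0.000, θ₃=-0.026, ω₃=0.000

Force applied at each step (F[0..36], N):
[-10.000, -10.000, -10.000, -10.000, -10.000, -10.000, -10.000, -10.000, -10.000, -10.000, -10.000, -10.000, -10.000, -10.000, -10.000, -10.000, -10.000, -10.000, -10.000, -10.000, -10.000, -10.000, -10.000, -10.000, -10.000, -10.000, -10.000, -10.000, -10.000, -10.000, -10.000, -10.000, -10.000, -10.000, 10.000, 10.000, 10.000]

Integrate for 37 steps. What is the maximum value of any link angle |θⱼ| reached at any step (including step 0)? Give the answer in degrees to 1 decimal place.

apply F[0]=-10.000 → step 1: x=-0.002, v=-0.158, θ₁=0.137, ω₁=0.341, θ₂=0.071, ω₂=-0.002, θ₃=-0.027, ω₃=-0.138
apply F[1]=-10.000 → step 2: x=-0.006, v=-0.316, θ₁=0.148, ω₁=0.689, θ₂=0.071, ω₂=-0.006, θ₃=-0.032, ω₃=-0.275
apply F[2]=-10.000 → step 3: x=-0.014, v=-0.476, θ₁=0.165, ω₁=1.046, θ₂=0.071, ω₂=-0.016, θ₃=-0.038, ω₃=-0.411
apply F[3]=-10.000 → step 4: x=-0.025, v=-0.636, θ₁=0.190, ω₁=1.416, θ₂=0.070, ω₂=-0.034, θ₃=-0.048, ω₃=-0.543
apply F[4]=-10.000 → step 5: x=-0.040, v=-0.796, θ₁=0.222, ω₁=1.798, θ₂=0.069, ω₂=-0.059, θ₃=-0.060, ω₃=-0.666
apply F[5]=-10.000 → step 6: x=-0.057, v=-0.953, θ₁=0.262, ω₁=2.185, θ₂=0.068, ω₂=-0.089, θ₃=-0.074, ω₃=-0.771
apply F[6]=-10.000 → step 7: x=-0.078, v=-1.106, θ₁=0.309, ω₁=2.568, θ₂=0.066, ω₂=-0.119, θ₃=-0.091, ω₃=-0.850
apply F[7]=-10.000 → step 8: x=-0.101, v=-1.251, θ₁=0.364, ω₁=2.934, θ₂=0.063, ω₂=-0.143, θ₃=-0.108, ω₃=-0.897
apply F[8]=-10.000 → step 9: x=-0.128, v=-1.385, θ₁=0.426, ω₁=3.274, θ₂=0.060, ω₂=-0.151, θ₃=-0.126, ω₃=-0.908
apply F[9]=-10.000 → step 10: x=-0.157, v=-1.506, θ₁=0.495, ω₁=3.579, θ₂=0.057, ω₂=-0.136, θ₃=-0.144, ω₃=-0.882
apply F[10]=-10.000 → step 11: x=-0.188, v=-1.614, θ₁=0.569, ω₁=3.848, θ₂=0.055, ω₂=-0.093, θ₃=-0.161, ω₃=-0.826
apply F[11]=-10.000 → step 12: x=-0.221, v=-1.707, θ₁=0.649, ω₁=4.085, θ₂=0.054, ω₂=-0.019, θ₃=-0.177, ω₃=-0.745
apply F[12]=-10.000 → step 13: x=-0.256, v=-1.788, θ₁=0.732, ω₁=4.296, θ₂=0.054, ω₂=0.088, θ₃=-0.191, ω₃=-0.646
apply F[13]=-10.000 → step 14: x=-0.293, v=-1.856, θ₁=0.820, ω₁=4.487, θ₂=0.057, ω₂=0.228, θ₃=-0.203, ω₃=-0.534
apply F[14]=-10.000 → step 15: x=-0.330, v=-1.911, θ₁=0.912, ω₁=4.664, θ₂=0.064, ω₂=0.400, θ₃=-0.212, ω₃=-0.415
apply F[15]=-10.000 → step 16: x=-0.369, v=-1.955, θ₁=1.007, ω₁=4.833, θ₂=0.074, ω₂=0.604, θ₃=-0.219, ω₃=-0.289
apply F[16]=-10.000 → step 17: x=-0.408, v=-1.986, θ₁=1.105, ω₁=4.998, θ₂=0.088, ω₂=0.840, θ₃=-0.224, ω₃=-0.160
apply F[17]=-10.000 → step 18: x=-0.448, v=-2.006, θ₁=1.207, ω₁=5.161, θ₂=0.108, ω₂=1.109, θ₃=-0.226, ω₃=-0.025
apply F[18]=-10.000 → step 19: x=-0.489, v=-2.014, θ₁=1.312, ω₁=5.324, θ₂=0.133, ω₂=1.410, θ₃=-0.225, ω₃=0.115
apply F[19]=-10.000 → step 20: x=-0.529, v=-2.009, θ₁=1.420, ω₁=5.487, θ₂=0.164, ω₂=1.745, θ₃=-0.221, ω₃=0.263
apply F[20]=-10.000 → step 21: x=-0.569, v=-1.993, θ₁=1.531, ω₁=5.649, θ₂=0.203, ω₂=2.112, θ₃=-0.214, ω₃=0.425
apply F[21]=-10.000 → step 22: x=-0.608, v=-1.966, θ₁=1.646, ω₁=5.806, θ₂=0.249, ω₂=2.512, θ₃=-0.204, ω₃=0.607
apply F[22]=-10.000 → step 23: x=-0.647, v=-1.928, θ₁=1.763, ω₁=5.953, θ₂=0.303, ω₂=2.943, θ₃=-0.190, ω₃=0.818
apply F[23]=-10.000 → step 24: x=-0.685, v=-1.883, θ₁=1.884, ω₁=6.082, θ₂=0.367, ω₂=3.403, θ₃=-0.171, ω₃=1.070
apply F[24]=-10.000 → step 25: x=-0.723, v=-1.833, θ₁=2.006, ω₁=6.182, θ₂=0.440, ω₂=3.887, θ₃=-0.147, ω₃=1.380
apply F[25]=-10.000 → step 26: x=-0.759, v=-1.782, θ₁=2.131, ω₁=6.236, θ₂=0.522, ω₂=4.387, θ₃=-0.115, ω₃=1.767
apply F[26]=-10.000 → step 27: x=-0.794, v=-1.738, θ₁=2.255, ω₁=6.225, θ₂=0.615, ω₂=4.890, θ₃=-0.075, ω₃=2.256
apply F[27]=-10.000 → step 28: x=-0.828, v=-1.705, θ₁=2.379, ω₁=6.123, θ₂=0.718, ω₂=5.379, θ₃=-0.024, ω₃=2.872
apply F[28]=-10.000 → step 29: x=-0.862, v=-1.692, θ₁=2.499, ω₁=5.905, θ₂=0.830, ω₂=5.828, θ₃=0.041, ω₃=3.641
apply F[29]=-10.000 → step 30: x=-0.896, v=-1.703, θ₁=2.614, ω₁=5.547, θ₂=0.951, ω₂=6.206, θ₃=0.123, ω₃=4.581
apply F[30]=-10.000 → step 31: x=-0.931, v=-1.741, θ₁=2.720, ω₁=5.035, θ₂=1.078, ω₂=6.478, θ₃=0.225, ω₃=5.698
apply F[31]=-10.000 → step 32: x=-0.966, v=-1.805, θ₁=2.815, ω₁=4.371, θ₂=1.209, ω₂=6.612, θ₃=0.352, ω₃=6.979
apply F[32]=-10.000 → step 33: x=-1.003, v=-1.889, θ₁=2.894, ω₁=3.563, θ₂=1.341, ω₂=6.584, θ₃=0.505, ω₃=8.397
apply F[33]=-10.000 → step 34: x=-1.042, v=-1.989, θ₁=2.956, ω₁=2.625, θ₂=1.471, ω₂=6.388, θ₃=0.688, ω₃=9.916
apply F[34]=+10.000 → step 35: x=-1.080, v=-1.839, θ₁=3.003, ω₁=1.983, θ₂=1.595, ω₂=6.010, θ₃=0.902, ω₃=11.496
apply F[35]=+10.000 → step 36: x=-1.115, v=-1.693, θ₁=3.034, ω₁=1.176, θ₂=1.711, ω₂=5.572, θ₃=1.148, ω₃=13.115
apply F[36]=+10.000 → step 37: x=-1.148, v=-1.546, θ₁=3.048, ω₁=0.115, θ₂=1.818, ω₂=5.195, θ₃=1.427, ω₃=14.698
Max |angle| over trajectory = 3.048 rad = 174.6°.

Answer: 174.6°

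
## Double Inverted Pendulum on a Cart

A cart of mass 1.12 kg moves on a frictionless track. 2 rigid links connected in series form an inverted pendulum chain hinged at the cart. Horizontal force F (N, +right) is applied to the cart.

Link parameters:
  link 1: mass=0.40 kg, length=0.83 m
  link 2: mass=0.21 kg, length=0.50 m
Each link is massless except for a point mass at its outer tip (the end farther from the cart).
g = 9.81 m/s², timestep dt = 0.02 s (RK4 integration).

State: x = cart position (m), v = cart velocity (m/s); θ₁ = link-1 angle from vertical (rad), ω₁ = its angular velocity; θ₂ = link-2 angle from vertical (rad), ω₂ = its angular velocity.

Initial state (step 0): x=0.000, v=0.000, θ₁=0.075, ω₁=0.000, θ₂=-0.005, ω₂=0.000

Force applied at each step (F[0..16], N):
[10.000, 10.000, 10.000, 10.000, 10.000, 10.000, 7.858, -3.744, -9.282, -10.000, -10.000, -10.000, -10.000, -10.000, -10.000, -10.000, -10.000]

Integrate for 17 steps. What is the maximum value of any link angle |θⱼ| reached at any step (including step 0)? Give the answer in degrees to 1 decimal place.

apply F[0]=+10.000 → step 1: x=0.002, v=0.170, θ₁=0.073, ω₁=-0.176, θ₂=-0.006, ω₂=-0.050
apply F[1]=+10.000 → step 2: x=0.007, v=0.341, θ₁=0.068, ω₁=-0.355, θ₂=-0.007, ω₂=-0.099
apply F[2]=+10.000 → step 3: x=0.015, v=0.512, θ₁=0.059, ω₁=-0.537, θ₂=-0.009, ω₂=-0.143
apply F[3]=+10.000 → step 4: x=0.027, v=0.685, θ₁=0.046, ω₁=-0.724, θ₂=-0.013, ω₂=-0.182
apply F[4]=+10.000 → step 5: x=0.043, v=0.860, θ₁=0.030, ω₁=-0.919, θ₂=-0.017, ω₂=-0.213
apply F[5]=+10.000 → step 6: x=0.062, v=1.036, θ₁=0.010, ω₁=-1.122, θ₂=-0.021, ω₂=-0.234
apply F[6]=+7.858 → step 7: x=0.084, v=1.177, θ₁=-0.014, ω₁=-1.290, θ₂=-0.026, ω₂=-0.246
apply F[7]=-3.744 → step 8: x=0.107, v=1.113, θ₁=-0.040, ω₁=-1.219, θ₂=-0.031, ω₂=-0.246
apply F[8]=-9.282 → step 9: x=0.127, v=0.952, θ₁=-0.062, ω₁=-1.039, θ₂=-0.036, ω₂=-0.236
apply F[9]=-10.000 → step 10: x=0.145, v=0.781, θ₁=-0.081, ω₁=-0.855, θ₂=-0.040, ω₂=-0.216
apply F[10]=-10.000 → step 11: x=0.159, v=0.612, θ₁=-0.096, ω₁=-0.679, θ₂=-0.044, ω₂=-0.188
apply F[11]=-10.000 → step 12: x=0.169, v=0.445, θ₁=-0.108, ω₁=-0.511, θ₂=-0.048, ω₂=-0.152
apply F[12]=-10.000 → step 13: x=0.176, v=0.279, θ₁=-0.117, ω₁=-0.347, θ₂=-0.050, ω₂=-0.112
apply F[13]=-10.000 → step 14: x=0.180, v=0.114, θ₁=-0.122, ω₁=-0.188, θ₂=-0.052, ω₂=-0.067
apply F[14]=-10.000 → step 15: x=0.181, v=-0.050, θ₁=-0.124, ω₁=-0.030, θ₂=-0.053, ω₂=-0.021
apply F[15]=-10.000 → step 16: x=0.178, v=-0.214, θ₁=-0.123, ω₁=0.127, θ₂=-0.053, ω₂=0.025
apply F[16]=-10.000 → step 17: x=0.172, v=-0.378, θ₁=-0.119, ω₁=0.286, θ₂=-0.052, ω₂=0.070
Max |angle| over trajectory = 0.124 rad = 7.1°.

Answer: 7.1°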